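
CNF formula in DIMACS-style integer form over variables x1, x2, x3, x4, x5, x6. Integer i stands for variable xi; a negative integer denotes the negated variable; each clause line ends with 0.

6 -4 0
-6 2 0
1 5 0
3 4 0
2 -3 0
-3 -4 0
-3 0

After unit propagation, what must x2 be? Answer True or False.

True

(NOT x3) is a unit clause: x3 = False.
From (x3 OR x4) and x3 = False: x4 = True.
In (x6 OR NOT x4), NOT x4 is now false; x6 must hold, so x6 = True.
(x2 OR NOT x6): since x6 = True, the clause reduces to (x2). x2 = True.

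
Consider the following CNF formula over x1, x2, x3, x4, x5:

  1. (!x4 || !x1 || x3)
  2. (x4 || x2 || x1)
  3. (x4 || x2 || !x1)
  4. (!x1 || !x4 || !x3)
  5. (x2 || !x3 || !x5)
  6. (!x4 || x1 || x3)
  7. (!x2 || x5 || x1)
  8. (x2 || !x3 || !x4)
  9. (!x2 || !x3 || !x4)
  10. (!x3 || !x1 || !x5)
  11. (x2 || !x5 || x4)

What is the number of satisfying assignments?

5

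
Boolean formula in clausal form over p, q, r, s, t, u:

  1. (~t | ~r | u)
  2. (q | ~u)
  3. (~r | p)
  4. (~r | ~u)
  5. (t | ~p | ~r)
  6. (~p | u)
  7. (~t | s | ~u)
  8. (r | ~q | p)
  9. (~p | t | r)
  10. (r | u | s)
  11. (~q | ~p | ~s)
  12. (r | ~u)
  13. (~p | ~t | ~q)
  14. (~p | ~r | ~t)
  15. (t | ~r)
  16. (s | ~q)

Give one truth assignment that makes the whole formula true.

p = False, q = False, r = False, s = True, t = True, u = False

Check each clause:
  1. (u | ~r | ~t) — ~r is true.
  2. (q | ~u) — ~u is true.
  3. (~r | p) — ~r is true.
  4. (~r | ~u) — ~u is true.
  5. (~r | ~p | t) — ~r is true.
  6. (u | ~p) — ~p is true.
  7. (~u | ~t | s) — ~u is true.
  8. (~q | p | r) — ~q is true.
  9. (t | r | ~p) — t is true.
  10. (s | r | u) — s is true.
  11. (~s | ~p | ~q) — ~p is true.
  12. (~u | r) — ~u is true.
  13. (~t | ~q | ~p) — ~q is true.
  14. (~r | ~p | ~t) — ~r is true.
  15. (t | ~r) — ~r is true.
  16. (~q | s) — s is true.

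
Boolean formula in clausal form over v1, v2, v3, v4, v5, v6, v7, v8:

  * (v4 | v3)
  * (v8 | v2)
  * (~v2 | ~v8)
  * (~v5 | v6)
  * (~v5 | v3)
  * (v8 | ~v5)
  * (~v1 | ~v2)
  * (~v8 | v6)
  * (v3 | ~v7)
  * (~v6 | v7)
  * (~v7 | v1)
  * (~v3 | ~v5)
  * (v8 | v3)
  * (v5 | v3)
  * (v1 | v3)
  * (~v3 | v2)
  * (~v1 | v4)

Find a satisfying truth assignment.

Pure literal: v4 appears only positively; assign v4 = True.
Branch on v1: take v1 = False.
  then v7 is forced to False.
  then v6 is forced to False.
  then v5 is forced to False.
  then v8 is forced to False.
  then v2 is forced to True.
  then v3 is forced to True.

v1 = False, v2 = True, v3 = True, v4 = True, v5 = False, v6 = False, v7 = False, v8 = False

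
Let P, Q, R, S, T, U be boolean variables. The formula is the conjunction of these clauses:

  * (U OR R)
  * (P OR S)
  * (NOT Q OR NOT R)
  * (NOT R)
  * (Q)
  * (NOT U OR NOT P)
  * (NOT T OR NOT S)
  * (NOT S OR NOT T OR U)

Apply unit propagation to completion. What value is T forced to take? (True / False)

(NOT R) is a unit clause: R = False.
(U OR R): since R = False, the clause reduces to (U). U = True.
Unit clause (Q) sets Q = True.
(NOT U OR NOT P) with U = True leaves only NOT P, so P = False.
(S OR P): since P = False, the clause reduces to (S). S = True.
In (NOT S OR NOT T), NOT S is now false; NOT T must hold, so T = False.

False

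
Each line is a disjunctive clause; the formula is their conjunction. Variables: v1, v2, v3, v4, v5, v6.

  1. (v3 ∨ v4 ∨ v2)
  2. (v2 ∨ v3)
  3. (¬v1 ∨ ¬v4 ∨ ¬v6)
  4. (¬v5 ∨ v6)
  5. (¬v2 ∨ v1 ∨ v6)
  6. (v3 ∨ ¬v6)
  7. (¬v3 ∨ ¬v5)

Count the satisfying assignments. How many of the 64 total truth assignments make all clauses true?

14

Case analysis on v3 and v6:
  v3=1, v6=1: v2 free; 3 ways for (v1,v4,v5) × 2^1 = 6.
  v3=1, v6=0: v4 free; 3 ways for (v1,v2,v5) × 2^1 = 6.
  v3=0, v6=1: a clause becomes empty — 0.
  v3=0, v6=0: remaining (v1,v2,v4,v5) ∈ {(1,1,0,0); (1,1,1,0)} — 2.
Total: 6 + 6 + 0 + 2 = 14.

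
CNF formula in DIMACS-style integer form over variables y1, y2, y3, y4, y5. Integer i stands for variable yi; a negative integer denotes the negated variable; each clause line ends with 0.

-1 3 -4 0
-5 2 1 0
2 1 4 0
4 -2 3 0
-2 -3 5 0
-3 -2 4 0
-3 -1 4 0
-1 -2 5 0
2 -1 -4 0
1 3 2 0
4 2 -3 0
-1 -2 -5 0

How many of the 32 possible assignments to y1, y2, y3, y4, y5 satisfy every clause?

6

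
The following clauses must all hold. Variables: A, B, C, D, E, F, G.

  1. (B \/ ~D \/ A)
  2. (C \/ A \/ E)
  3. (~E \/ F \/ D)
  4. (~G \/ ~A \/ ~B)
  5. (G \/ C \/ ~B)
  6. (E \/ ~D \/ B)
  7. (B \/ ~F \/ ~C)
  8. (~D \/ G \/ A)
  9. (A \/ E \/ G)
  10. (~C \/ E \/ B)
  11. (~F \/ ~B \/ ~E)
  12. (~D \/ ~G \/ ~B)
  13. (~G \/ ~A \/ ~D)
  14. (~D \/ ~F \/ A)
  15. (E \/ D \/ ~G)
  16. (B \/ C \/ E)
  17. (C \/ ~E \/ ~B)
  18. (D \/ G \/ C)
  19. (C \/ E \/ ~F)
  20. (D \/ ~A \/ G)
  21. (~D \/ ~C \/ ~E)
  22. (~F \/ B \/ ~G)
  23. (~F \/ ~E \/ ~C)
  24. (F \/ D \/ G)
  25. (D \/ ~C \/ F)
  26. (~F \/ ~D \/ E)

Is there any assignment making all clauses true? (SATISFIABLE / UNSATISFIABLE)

Try A = True.
Set B = False and propagate.
Branch on C: take C = False.
  then E is forced to True.
For the remaining variables, D = True, F = False, G = False works.
So A=T  B=F  C=F  D=T  E=T  F=F  G=F is a satisfying assignment.

SATISFIABLE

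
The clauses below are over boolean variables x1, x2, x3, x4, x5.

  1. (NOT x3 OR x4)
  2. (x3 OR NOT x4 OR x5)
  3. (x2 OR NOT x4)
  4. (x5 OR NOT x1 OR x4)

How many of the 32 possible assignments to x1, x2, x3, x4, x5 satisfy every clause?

12

Case analysis on x4 and x3:
  x4=1, x3=1: remaining (x1,x2,x5) ∈ {(0,1,0); (0,1,1); (1,1,0); (1,1,1)} — 4.
  x4=1, x3=0: remaining (x1,x2,x5) ∈ {(0,1,1); (1,1,1)} — 2.
  x4=0, x3=1: a clause becomes empty — 0.
  x4=0, x3=0: x2 free; 3 ways for (x1,x5) × 2^1 = 6.
Total: 4 + 2 + 0 + 6 = 12.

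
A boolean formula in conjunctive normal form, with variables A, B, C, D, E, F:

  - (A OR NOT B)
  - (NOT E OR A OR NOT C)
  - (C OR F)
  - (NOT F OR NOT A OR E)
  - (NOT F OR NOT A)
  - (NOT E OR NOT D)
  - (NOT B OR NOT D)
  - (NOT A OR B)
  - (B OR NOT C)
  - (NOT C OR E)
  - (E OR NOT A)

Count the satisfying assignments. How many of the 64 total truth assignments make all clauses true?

4

The models are:
  A=F B=F C=F D=F E=F F=T
  A=F B=F C=F D=F E=T F=T
  A=F B=F C=F D=T E=F F=T
  A=T B=T C=T D=F E=T F=F
Count: 4.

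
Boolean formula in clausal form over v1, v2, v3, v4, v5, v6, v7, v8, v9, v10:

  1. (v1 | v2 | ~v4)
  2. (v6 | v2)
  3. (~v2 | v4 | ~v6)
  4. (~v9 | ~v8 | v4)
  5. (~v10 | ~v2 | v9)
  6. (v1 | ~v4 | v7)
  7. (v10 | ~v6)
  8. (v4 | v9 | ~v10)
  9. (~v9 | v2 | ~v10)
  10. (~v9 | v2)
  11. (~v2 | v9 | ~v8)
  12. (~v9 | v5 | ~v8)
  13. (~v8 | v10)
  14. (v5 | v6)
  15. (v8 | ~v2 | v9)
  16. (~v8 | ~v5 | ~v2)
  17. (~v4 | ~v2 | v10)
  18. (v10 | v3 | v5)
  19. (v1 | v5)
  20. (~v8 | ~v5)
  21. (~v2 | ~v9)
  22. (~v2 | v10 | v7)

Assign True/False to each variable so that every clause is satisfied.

v1 = T  v2 = F  v3 = F  v4 = T  v5 = F  v6 = T  v7 = F  v8 = T  v9 = F  v10 = T

Pure literal: v1 appears only positively; assign v1 = True.
Branch on v2: take v2 = False.
  then v6 is forced to True.
  then v10 is forced to True.
  then v9 is forced to False.
  then v4 is forced to True.
For the remaining variables, v3 = False, v5 = False, v7 = False, v8 = True works.
Every clause has at least one true literal under this assignment.
Check each clause:
  1. (v2 | v1 | ~v4) — v1 is true.
  2. (v2 | v6) — v6 is true.
  3. (v4 | ~v6 | ~v2) — v4 is true.
  4. (~v8 | v4 | ~v9) — v4 is true.
  5. (~v2 | v9 | ~v10) — ~v2 is true.
  6. (v1 | v7 | ~v4) — v1 is true.
  7. (v10 | ~v6) — v10 is true.
  8. (v9 | ~v10 | v4) — v4 is true.
  9. (v2 | ~v9 | ~v10) — ~v9 is true.
  10. (~v9 | v2) — ~v9 is true.
  11. (v9 | ~v8 | ~v2) — ~v2 is true.
  12. (v5 | ~v9 | ~v8) — ~v9 is true.
  13. (~v8 | v10) — v10 is true.
  14. (v5 | v6) — v6 is true.
  15. (~v2 | v9 | v8) — v8 is true.
  16. (~v8 | ~v5 | ~v2) — ~v5 is true.
  17. (~v2 | v10 | ~v4) — v10 is true.
  18. (v10 | v3 | v5) — v10 is true.
  19. (v5 | v1) — v1 is true.
  20. (~v5 | ~v8) — ~v5 is true.
  21. (~v9 | ~v2) — ~v2 is true.
  22. (v10 | v7 | ~v2) — v10 is true.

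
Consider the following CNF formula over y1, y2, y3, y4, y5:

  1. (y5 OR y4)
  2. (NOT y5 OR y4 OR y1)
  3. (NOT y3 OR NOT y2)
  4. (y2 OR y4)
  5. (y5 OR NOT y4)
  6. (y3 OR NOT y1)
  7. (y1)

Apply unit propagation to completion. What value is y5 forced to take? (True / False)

(y1) is a unit clause: y1 = True.
(NOT y1 OR y3): since y1 = True, the clause reduces to (y3). y3 = True.
(NOT y2 OR NOT y3) with y3 = True leaves only NOT y2, so y2 = False.
(y4 OR y2): since y2 = False, the clause reduces to (y4). y4 = True.
From (y5 OR NOT y4) and y4 = True: y5 = True.

True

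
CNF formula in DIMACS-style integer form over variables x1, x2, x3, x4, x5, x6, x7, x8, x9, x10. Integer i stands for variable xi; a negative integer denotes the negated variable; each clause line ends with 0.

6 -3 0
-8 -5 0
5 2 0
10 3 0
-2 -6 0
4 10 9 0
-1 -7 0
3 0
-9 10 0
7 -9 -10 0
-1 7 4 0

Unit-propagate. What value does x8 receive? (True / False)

(x3) stands alone — x3 = True.
In (NOT x3 OR x6), NOT x3 is now false; x6 must hold, so x6 = True.
In (NOT x6 OR NOT x2), NOT x6 is now false; NOT x2 must hold, so x2 = False.
(x2 OR x5) with x2 = False leaves only x5, so x5 = True.
(NOT x5 OR NOT x8): since x5 = True, the clause reduces to (NOT x8). x8 = False.

False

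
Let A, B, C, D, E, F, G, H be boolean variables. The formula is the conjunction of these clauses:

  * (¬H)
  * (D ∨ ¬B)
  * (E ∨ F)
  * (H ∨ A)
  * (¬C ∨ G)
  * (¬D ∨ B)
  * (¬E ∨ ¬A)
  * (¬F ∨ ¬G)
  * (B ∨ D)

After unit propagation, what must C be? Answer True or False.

False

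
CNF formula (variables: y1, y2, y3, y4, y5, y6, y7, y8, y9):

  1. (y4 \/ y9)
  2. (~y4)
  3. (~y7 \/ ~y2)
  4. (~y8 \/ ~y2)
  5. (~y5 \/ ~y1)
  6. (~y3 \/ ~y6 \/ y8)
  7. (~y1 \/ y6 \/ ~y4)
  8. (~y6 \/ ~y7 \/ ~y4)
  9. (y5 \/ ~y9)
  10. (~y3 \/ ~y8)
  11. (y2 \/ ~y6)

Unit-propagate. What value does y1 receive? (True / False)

(~y4) stands alone — y4 = False.
From (y9 \/ y4) and y4 = False: y9 = True.
From (y5 \/ ~y9) and y9 = True: y5 = True.
From (~y5 \/ ~y1) and y5 = True: y1 = False.

False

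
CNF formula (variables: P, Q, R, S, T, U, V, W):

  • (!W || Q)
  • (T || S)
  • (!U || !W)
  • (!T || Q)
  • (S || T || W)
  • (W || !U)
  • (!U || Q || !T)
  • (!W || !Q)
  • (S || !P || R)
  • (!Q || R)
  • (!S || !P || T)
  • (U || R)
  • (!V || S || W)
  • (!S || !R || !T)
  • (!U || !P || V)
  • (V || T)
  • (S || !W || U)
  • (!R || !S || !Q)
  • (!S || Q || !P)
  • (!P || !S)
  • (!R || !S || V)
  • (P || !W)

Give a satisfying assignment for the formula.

P = T  Q = T  R = T  S = F  T = T  U = F  V = F  W = F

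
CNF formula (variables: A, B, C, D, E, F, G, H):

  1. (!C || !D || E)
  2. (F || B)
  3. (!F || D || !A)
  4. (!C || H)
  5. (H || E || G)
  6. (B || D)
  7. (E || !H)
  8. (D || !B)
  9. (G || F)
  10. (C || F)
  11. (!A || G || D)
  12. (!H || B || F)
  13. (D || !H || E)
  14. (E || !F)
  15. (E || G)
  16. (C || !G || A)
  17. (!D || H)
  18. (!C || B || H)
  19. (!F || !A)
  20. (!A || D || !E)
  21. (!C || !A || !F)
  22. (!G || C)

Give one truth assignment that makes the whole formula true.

Branch on A: take A = False.
The remaining clauses are satisfied by B = False, C = False, D = True, E = True, F = True, G = False, H = True.

A=False, B=False, C=False, D=True, E=True, F=True, G=False, H=True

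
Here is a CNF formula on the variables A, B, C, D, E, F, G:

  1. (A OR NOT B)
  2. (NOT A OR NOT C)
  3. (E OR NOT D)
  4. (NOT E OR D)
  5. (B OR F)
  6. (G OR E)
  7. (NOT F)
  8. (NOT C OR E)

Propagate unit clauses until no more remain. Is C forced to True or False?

False

(NOT F) stands alone — F = False.
(F OR B): since F = False, the clause reduces to (B). B = True.
(A OR NOT B) with B = True leaves only A, so A = True.
(NOT A OR NOT C): since A = True, the clause reduces to (NOT C). C = False.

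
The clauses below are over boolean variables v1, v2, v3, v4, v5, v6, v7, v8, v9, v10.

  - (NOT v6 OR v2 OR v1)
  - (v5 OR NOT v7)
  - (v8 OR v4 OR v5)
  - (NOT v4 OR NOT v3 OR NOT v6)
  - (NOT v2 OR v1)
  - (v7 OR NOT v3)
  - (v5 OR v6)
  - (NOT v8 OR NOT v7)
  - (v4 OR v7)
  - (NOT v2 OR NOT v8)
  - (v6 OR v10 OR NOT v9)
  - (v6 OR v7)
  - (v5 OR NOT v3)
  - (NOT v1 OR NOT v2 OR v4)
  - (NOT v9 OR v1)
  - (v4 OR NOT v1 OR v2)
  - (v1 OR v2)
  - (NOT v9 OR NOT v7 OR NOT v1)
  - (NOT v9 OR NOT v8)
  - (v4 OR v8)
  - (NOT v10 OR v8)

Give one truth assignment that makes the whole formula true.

Pure literal: v3 appears only negated; assign v3 = False.
v5 occurs only positively in the remaining clauses — set v5 = True.
Branch on v1: take v1 = True.
For the remaining variables, v2 = True, v4 = True, v6 = False, v7 = True, v8 = False, v9 = False, v10 = False works.
Every clause has at least one true literal under this assignment.
Check each clause:
  1. (v2 OR NOT v6 OR v1) — v1 is true.
  2. (v5 OR NOT v7) — v5 is true.
  3. (v5 OR v4 OR v8) — v4 is true.
  4. (NOT v3 OR NOT v6 OR NOT v4) — NOT v6 is true.
  5. (v1 OR NOT v2) — v1 is true.
  6. (v7 OR NOT v3) — NOT v3 is true.
  7. (v5 OR v6) — v5 is true.
  8. (NOT v7 OR NOT v8) — NOT v8 is true.
  9. (v7 OR v4) — v4 is true.
  10. (NOT v2 OR NOT v8) — NOT v8 is true.
  11. (v10 OR NOT v9 OR v6) — NOT v9 is true.
  12. (v6 OR v7) — v7 is true.
  13. (NOT v3 OR v5) — NOT v3 is true.
  14. (NOT v1 OR NOT v2 OR v4) — v4 is true.
  15. (v1 OR NOT v9) — v1 is true.
  16. (v4 OR NOT v1 OR v2) — v2 is true.
  17. (v2 OR v1) — v1 is true.
  18. (NOT v7 OR NOT v1 OR NOT v9) — NOT v9 is true.
  19. (NOT v8 OR NOT v9) — NOT v8 is true.
  20. (v8 OR v4) — v4 is true.
  21. (NOT v10 OR v8) — NOT v10 is true.

v1=T, v2=T, v3=F, v4=T, v5=T, v6=F, v7=T, v8=F, v9=F, v10=F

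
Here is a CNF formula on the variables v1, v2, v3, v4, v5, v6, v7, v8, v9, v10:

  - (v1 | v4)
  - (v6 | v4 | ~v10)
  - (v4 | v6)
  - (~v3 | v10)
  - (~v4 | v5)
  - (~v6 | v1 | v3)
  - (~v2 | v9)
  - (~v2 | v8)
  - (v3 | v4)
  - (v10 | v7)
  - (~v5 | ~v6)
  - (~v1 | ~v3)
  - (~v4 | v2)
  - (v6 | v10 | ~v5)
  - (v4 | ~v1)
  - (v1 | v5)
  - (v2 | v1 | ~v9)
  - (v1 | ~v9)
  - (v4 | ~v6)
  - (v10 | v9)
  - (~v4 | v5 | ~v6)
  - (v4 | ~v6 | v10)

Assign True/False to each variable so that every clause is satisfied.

v1 = T, v2 = T, v3 = F, v4 = T, v5 = T, v6 = F, v7 = F, v8 = T, v9 = T, v10 = T

Pure literal: v8 appears only positively; assign v8 = True.
Set v1 = True and propagate.
  then v3 is forced to False.
  then v4 is forced to True.
  then v5 is forced to True.
  then v6 is forced to False.
  then v2 is forced to True.
  then v9 is forced to True.
  then v10 is forced to True.
v7 is now unconstrained; take v7 = False.
Every clause has at least one true literal under this assignment.
Check each clause:
  1. (v1 | v4) — v1 is true.
  2. (v6 | ~v10 | v4) — v4 is true.
  3. (v4 | v6) — v4 is true.
  4. (~v3 | v10) — v10 is true.
  5. (v5 | ~v4) — v5 is true.
  6. (~v6 | v1 | v3) — v1 is true.
  7. (v9 | ~v2) — v9 is true.
  8. (v8 | ~v2) — v8 is true.
  9. (v4 | v3) — v4 is true.
  10. (v7 | v10) — v10 is true.
  11. (~v6 | ~v5) — ~v6 is true.
  12. (~v3 | ~v1) — ~v3 is true.
  13. (v2 | ~v4) — v2 is true.
  14. (v10 | ~v5 | v6) — v10 is true.
  15. (v4 | ~v1) — v4 is true.
  16. (v5 | v1) — v1 is true.
  17. (~v9 | v2 | v1) — v1 is true.
  18. (~v9 | v1) — v1 is true.
  19. (v4 | ~v6) — ~v6 is true.
  20. (v9 | v10) — v9 is true.
  21. (~v4 | ~v6 | v5) — ~v6 is true.
  22. (v10 | ~v6 | v4) — v10 is true.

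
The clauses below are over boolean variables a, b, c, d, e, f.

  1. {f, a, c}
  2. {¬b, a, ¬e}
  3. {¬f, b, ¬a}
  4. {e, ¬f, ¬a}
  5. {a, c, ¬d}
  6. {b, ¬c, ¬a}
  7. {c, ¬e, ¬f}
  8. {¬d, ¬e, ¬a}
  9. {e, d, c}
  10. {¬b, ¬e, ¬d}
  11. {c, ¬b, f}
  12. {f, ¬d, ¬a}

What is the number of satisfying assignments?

16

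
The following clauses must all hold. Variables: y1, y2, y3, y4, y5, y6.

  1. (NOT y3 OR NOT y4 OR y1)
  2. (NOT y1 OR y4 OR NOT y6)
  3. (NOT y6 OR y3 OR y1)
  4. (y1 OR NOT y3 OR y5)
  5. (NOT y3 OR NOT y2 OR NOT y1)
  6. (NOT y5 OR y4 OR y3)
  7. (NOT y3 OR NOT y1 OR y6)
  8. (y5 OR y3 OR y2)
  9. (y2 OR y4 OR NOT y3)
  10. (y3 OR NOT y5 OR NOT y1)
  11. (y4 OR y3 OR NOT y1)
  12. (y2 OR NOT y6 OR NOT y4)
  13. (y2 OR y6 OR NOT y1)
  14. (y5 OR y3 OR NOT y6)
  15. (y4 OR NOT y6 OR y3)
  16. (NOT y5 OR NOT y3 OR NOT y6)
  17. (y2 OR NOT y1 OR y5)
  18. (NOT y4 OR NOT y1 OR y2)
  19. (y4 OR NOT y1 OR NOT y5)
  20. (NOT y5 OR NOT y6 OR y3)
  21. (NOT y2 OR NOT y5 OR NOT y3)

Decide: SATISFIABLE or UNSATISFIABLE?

Branch on y1: take y1 = False.
The remaining clauses are satisfied by y2 = True, y3 = False, y4 = True, y5 = False, y6 = False.
So y1=F  y2=T  y3=F  y4=T  y5=F  y6=F is a satisfying assignment.

SATISFIABLE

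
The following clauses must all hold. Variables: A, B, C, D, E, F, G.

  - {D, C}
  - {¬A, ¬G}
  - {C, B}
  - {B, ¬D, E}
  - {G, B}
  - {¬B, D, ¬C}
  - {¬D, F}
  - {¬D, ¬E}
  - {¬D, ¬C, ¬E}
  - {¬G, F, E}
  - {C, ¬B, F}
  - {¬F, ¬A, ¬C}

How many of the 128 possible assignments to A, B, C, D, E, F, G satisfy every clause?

The models are:
  A=0 B=0 C=1 D=0 E=0 F=1 G=1
  A=0 B=0 C=1 D=0 E=1 F=0 G=1
  A=0 B=0 C=1 D=0 E=1 F=1 G=1
  A=0 B=1 C=0 D=1 E=0 F=1 G=0
  A=0 B=1 C=0 D=1 E=0 F=1 G=1
  A=0 B=1 C=1 D=1 E=0 F=1 G=0
  A=0 B=1 C=1 D=1 E=0 F=1 G=1
  A=1 B=1 C=0 D=1 E=0 F=1 G=0
Count: 8.

8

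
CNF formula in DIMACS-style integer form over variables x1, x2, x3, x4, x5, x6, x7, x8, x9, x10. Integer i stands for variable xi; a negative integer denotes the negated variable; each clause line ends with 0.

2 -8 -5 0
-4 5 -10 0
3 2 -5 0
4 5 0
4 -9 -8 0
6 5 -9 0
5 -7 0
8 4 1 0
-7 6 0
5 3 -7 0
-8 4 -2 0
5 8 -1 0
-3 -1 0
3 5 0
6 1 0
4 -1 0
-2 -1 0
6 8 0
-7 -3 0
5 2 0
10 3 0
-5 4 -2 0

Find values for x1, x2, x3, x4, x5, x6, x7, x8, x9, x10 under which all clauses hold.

Pure literal: x6 appears only positively; assign x6 = True.
Pure literal: x7 appears only negated; assign x7 = False.
Set x1 = False and propagate.
The remaining clauses are satisfied by x2 = True, x3 = False, x4 = True, x5 = True, x8 = False, x9 = True, x10 = True.

x1=F, x2=T, x3=F, x4=T, x5=T, x6=T, x7=F, x8=F, x9=T, x10=T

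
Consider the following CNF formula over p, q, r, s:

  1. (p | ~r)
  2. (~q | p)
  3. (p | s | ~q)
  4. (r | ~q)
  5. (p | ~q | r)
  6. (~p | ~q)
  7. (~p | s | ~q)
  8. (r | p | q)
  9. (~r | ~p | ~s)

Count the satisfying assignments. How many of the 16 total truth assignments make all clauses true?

The models are:
  p=T q=F r=F s=F
  p=T q=F r=F s=T
  p=T q=F r=T s=F
Count: 3.

3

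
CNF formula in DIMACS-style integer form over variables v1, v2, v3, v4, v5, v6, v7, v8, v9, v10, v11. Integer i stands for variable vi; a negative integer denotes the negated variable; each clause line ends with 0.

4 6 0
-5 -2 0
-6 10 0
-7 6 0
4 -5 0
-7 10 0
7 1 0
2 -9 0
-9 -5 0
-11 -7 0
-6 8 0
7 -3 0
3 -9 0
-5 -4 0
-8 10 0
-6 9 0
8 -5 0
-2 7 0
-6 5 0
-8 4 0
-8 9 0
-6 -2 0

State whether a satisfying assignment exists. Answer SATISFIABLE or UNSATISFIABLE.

Pure literal: v1 appears only positively; assign v1 = True.
Pure literal: v11 appears only negated; assign v11 = False.
Set v2 = False and propagate.
  then v9 is forced to False.
  then v6 is forced to False.
  then v4 is forced to True.
  then v7 is forced to False.
  then v3 is forced to False.
  then v5 is forced to False.
  then v8 is forced to False.
v10 is now unconstrained; take v10 = False.
Every clause has at least one true literal under this assignment.
So v1=T  v2=F  v3=F  v4=T  v5=F  v6=F  v7=F  v8=F  v9=F  v10=F  v11=F is a satisfying assignment.

SATISFIABLE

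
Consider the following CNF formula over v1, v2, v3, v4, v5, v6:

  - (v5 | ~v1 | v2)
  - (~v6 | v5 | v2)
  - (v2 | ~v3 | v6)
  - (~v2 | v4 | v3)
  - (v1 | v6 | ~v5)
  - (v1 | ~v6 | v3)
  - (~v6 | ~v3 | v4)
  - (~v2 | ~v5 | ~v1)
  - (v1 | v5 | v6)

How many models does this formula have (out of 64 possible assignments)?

13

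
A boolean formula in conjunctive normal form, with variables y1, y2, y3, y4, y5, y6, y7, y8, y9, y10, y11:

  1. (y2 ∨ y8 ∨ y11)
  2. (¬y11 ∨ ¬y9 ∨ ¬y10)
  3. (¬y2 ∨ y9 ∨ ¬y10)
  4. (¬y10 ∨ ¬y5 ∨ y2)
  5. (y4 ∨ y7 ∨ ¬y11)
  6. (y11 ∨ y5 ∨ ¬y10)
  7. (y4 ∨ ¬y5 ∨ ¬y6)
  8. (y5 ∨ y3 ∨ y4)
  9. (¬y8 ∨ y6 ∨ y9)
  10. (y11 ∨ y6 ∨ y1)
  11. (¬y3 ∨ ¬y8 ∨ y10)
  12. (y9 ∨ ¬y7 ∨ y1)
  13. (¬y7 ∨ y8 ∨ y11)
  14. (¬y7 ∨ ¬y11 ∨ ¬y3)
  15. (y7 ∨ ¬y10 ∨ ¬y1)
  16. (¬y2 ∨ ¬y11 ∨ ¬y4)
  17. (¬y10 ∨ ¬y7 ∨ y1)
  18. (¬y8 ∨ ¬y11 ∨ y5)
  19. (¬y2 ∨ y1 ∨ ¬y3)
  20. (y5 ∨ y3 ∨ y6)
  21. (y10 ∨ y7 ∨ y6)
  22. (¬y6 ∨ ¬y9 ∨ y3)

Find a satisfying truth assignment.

y1 = 1, y2 = 1, y3 = 0, y4 = 0, y5 = 1, y6 = 0, y7 = 1, y8 = 1, y9 = 1, y10 = 0, y11 = 1

Check each clause:
  1. (y2 ∨ y11 ∨ y8) — y8 is true.
  2. (¬y9 ∨ ¬y10 ∨ ¬y11) — ¬y10 is true.
  3. (¬y10 ∨ ¬y2 ∨ y9) — y9 is true.
  4. (¬y5 ∨ ¬y10 ∨ y2) — y2 is true.
  5. (y4 ∨ y7 ∨ ¬y11) — y7 is true.
  6. (y11 ∨ y5 ∨ ¬y10) — y11 is true.
  7. (¬y5 ∨ y4 ∨ ¬y6) — ¬y6 is true.
  8. (y5 ∨ y3 ∨ y4) — y5 is true.
  9. (y6 ∨ ¬y8 ∨ y9) — y9 is true.
  10. (y1 ∨ y11 ∨ y6) — y1 is true.
  11. (¬y3 ∨ y10 ∨ ¬y8) — ¬y3 is true.
  12. (¬y7 ∨ y1 ∨ y9) — y1 is true.
  13. (y8 ∨ y11 ∨ ¬y7) — y8 is true.
  14. (¬y7 ∨ ¬y11 ∨ ¬y3) — ¬y3 is true.
  15. (y7 ∨ ¬y1 ∨ ¬y10) — y7 is true.
  16. (¬y4 ∨ ¬y11 ∨ ¬y2) — ¬y4 is true.
  17. (y1 ∨ ¬y7 ∨ ¬y10) — y1 is true.
  18. (¬y11 ∨ ¬y8 ∨ y5) — y5 is true.
  19. (¬y3 ∨ ¬y2 ∨ y1) — y1 is true.
  20. (y3 ∨ y5 ∨ y6) — y5 is true.
  21. (y7 ∨ y10 ∨ y6) — y7 is true.
  22. (y3 ∨ ¬y6 ∨ ¬y9) — ¬y6 is true.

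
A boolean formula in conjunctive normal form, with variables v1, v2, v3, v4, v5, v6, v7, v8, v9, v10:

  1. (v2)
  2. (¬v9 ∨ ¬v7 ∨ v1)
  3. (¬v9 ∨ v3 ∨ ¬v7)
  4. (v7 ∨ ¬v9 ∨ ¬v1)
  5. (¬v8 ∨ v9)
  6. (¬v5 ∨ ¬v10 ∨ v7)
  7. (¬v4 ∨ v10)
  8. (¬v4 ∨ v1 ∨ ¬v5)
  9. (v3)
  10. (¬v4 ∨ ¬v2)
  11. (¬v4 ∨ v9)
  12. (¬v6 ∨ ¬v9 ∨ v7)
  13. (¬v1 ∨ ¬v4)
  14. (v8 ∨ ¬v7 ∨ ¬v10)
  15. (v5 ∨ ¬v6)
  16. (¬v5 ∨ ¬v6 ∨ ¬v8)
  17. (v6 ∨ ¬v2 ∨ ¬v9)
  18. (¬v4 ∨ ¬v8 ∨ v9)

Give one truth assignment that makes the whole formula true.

v1=True, v2=True, v3=True, v4=False, v5=True, v6=True, v7=True, v8=False, v9=True, v10=False

Check each clause:
  1. (v2) — v2 is true.
  2. (¬v9 ∨ ¬v7 ∨ v1) — v1 is true.
  3. (¬v9 ∨ ¬v7 ∨ v3) — v3 is true.
  4. (¬v1 ∨ ¬v9 ∨ v7) — v7 is true.
  5. (v9 ∨ ¬v8) — ¬v8 is true.
  6. (v7 ∨ ¬v5 ∨ ¬v10) — ¬v10 is true.
  7. (¬v4 ∨ v10) — ¬v4 is true.
  8. (v1 ∨ ¬v4 ∨ ¬v5) — v1 is true.
  9. (v3) — v3 is true.
  10. (¬v4 ∨ ¬v2) — ¬v4 is true.
  11. (¬v4 ∨ v9) — v9 is true.
  12. (¬v6 ∨ v7 ∨ ¬v9) — v7 is true.
  13. (¬v4 ∨ ¬v1) — ¬v4 is true.
  14. (v8 ∨ ¬v7 ∨ ¬v10) — ¬v10 is true.
  15. (v5 ∨ ¬v6) — v5 is true.
  16. (¬v8 ∨ ¬v5 ∨ ¬v6) — ¬v8 is true.
  17. (v6 ∨ ¬v2 ∨ ¬v9) — v6 is true.
  18. (¬v8 ∨ ¬v4 ∨ v9) — ¬v8 is true.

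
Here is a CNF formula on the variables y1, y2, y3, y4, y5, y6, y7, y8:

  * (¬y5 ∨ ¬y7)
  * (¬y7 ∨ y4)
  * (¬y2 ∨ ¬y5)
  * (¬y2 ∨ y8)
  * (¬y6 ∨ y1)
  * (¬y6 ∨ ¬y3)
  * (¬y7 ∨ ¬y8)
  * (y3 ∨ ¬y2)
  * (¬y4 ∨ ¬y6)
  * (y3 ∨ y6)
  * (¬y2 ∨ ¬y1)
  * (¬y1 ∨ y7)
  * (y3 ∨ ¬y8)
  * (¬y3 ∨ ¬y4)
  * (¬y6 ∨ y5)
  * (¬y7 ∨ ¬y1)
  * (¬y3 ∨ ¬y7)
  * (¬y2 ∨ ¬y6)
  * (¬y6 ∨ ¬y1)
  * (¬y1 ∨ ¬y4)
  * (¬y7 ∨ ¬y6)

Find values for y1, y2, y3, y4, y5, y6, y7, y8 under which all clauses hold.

y1=False  y2=False  y3=True  y4=False  y5=False  y6=False  y7=False  y8=True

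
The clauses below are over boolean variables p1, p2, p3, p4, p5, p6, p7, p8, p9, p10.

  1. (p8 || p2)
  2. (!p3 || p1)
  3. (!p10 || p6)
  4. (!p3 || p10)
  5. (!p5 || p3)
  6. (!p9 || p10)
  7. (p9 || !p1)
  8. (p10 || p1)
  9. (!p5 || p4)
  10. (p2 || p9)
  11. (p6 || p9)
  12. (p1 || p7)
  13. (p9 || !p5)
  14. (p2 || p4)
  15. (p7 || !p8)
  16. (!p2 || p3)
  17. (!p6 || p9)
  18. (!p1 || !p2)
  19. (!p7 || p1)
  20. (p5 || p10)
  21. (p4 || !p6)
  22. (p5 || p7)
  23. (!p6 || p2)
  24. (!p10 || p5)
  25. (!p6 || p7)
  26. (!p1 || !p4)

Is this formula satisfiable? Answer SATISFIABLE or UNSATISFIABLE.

UNSATISFIABLE

p1 = True:
  propagation gives p9=True, p10=True, p6=True, p2=False; an empty clause results — contradiction.
p1 = False:
  propagation gives p3=False, p5=False, p10=True; an empty clause results — contradiction.
Every branch closes, so no satisfying assignment exists.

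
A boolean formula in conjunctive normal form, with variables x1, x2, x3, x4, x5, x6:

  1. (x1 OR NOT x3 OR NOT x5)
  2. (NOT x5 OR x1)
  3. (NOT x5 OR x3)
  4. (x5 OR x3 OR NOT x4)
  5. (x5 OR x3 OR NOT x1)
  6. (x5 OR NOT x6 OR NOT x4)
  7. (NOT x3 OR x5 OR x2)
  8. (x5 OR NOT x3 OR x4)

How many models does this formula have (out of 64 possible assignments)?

14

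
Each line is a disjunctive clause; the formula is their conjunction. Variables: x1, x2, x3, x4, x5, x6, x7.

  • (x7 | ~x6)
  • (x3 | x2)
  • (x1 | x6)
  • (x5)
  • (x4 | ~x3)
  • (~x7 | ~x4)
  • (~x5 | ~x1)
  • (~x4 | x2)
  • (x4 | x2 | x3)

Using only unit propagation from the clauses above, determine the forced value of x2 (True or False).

(x5) stands alone — x5 = True.
In (~x5 | ~x1), ~x5 is now false; ~x1 must hold, so x1 = False.
From (x1 | x6) and x1 = False: x6 = True.
(x7 | ~x6) with x6 = True leaves only x7, so x7 = True.
(~x4 | ~x7) with x7 = True leaves only ~x4, so x4 = False.
(x4 | ~x3) with x4 = False leaves only ~x3, so x3 = False.
From (x2 | x3) and x3 = False: x2 = True.

True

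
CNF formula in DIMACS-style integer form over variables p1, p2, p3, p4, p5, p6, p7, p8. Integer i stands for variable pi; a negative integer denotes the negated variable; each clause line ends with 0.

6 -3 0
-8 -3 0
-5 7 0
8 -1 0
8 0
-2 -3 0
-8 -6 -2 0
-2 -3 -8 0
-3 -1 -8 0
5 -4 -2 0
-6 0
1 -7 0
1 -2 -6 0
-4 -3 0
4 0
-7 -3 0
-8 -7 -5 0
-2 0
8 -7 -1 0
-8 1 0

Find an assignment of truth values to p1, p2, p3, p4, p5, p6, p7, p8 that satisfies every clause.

p1 = True, p2 = False, p3 = False, p4 = True, p5 = False, p6 = False, p7 = True, p8 = True

Check each clause:
  1. (p6 \/ ~p3) — ~p3 is true.
  2. (~p8 \/ ~p3) — ~p3 is true.
  3. (p7 \/ ~p5) — ~p5 is true.
  4. (p8 \/ ~p1) — p8 is true.
  5. (p8) — p8 is true.
  6. (~p3 \/ ~p2) — ~p3 is true.
  7. (~p2 \/ ~p6 \/ ~p8) — ~p6 is true.
  8. (~p3 \/ ~p2 \/ ~p8) — ~p3 is true.
  9. (~p3 \/ ~p8 \/ ~p1) — ~p3 is true.
  10. (~p4 \/ p5 \/ ~p2) — ~p2 is true.
  11. (~p6) — ~p6 is true.
  12. (~p7 \/ p1) — p1 is true.
  13. (p1 \/ ~p2 \/ ~p6) — p1 is true.
  14. (~p4 \/ ~p3) — ~p3 is true.
  15. (p4) — p4 is true.
  16. (~p7 \/ ~p3) — ~p3 is true.
  17. (~p8 \/ ~p7 \/ ~p5) — ~p5 is true.
  18. (~p2) — ~p2 is true.
  19. (~p1 \/ p8 \/ ~p7) — p8 is true.
  20. (~p8 \/ p1) — p1 is true.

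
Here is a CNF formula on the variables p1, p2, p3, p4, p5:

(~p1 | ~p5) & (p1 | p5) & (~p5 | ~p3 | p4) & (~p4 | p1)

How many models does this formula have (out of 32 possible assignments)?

10

Case analysis on p1 and p5:
  p1=T, p5=T: a clause becomes empty — 0.
  p1=T, p5=F: p2, p3, p4 free → 2^3 = 8.
  p1=F, p5=T: remaining (p2,p3,p4) ∈ {(F,F,F); (T,F,F)} — 2.
  p1=F, p5=F: a clause becomes empty — 0.
Total: 0 + 8 + 2 + 0 = 10.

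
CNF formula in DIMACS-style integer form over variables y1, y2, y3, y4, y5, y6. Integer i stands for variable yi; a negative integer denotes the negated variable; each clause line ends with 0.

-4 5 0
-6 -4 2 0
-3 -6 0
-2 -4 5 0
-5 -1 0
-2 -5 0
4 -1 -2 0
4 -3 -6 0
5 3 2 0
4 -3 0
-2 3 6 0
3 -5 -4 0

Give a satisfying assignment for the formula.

y1=F  y2=T  y3=F  y4=F  y5=F  y6=T

y1 occurs only negated in the remaining clauses — set y1 = False.
Set y2 = True and propagate.
  then y5 is forced to False.
  then y4 is forced to False.
  then y3 is forced to False.
  then y6 is forced to True.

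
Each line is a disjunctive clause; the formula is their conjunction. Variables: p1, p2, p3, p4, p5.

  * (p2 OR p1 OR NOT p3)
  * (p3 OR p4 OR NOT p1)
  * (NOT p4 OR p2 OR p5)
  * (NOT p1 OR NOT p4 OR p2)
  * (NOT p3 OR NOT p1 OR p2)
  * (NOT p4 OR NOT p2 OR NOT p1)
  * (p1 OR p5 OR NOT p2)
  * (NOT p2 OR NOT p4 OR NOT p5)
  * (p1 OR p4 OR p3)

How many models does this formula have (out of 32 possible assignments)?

4

Satisfying assignments:
  p1=0 p2=0 p3=0 p4=1 p5=1
  p1=0 p2=1 p3=1 p4=0 p5=1
  p1=1 p2=1 p3=1 p4=0 p5=0
  p1=1 p2=1 p3=1 p4=0 p5=1
That's 4 in total.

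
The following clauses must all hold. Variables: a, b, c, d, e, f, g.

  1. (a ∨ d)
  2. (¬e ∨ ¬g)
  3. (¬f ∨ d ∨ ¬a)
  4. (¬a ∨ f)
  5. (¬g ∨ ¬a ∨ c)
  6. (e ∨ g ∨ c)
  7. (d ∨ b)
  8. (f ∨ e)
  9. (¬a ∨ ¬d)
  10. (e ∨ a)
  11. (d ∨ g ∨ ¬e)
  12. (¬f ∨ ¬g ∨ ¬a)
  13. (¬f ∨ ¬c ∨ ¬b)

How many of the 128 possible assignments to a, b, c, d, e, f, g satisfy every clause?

7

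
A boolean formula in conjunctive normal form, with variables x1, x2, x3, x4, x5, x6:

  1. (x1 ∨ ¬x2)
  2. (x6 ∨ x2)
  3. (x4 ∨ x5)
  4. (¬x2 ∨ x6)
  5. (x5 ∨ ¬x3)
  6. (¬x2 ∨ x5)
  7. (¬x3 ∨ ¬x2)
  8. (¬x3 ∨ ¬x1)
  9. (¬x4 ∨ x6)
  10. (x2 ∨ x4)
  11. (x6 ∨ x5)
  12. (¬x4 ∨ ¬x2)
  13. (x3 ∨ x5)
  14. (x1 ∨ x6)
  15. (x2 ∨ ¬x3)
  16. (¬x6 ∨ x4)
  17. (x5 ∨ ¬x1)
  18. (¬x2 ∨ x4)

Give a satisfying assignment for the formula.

x1 = T, x2 = F, x3 = F, x4 = T, x5 = T, x6 = T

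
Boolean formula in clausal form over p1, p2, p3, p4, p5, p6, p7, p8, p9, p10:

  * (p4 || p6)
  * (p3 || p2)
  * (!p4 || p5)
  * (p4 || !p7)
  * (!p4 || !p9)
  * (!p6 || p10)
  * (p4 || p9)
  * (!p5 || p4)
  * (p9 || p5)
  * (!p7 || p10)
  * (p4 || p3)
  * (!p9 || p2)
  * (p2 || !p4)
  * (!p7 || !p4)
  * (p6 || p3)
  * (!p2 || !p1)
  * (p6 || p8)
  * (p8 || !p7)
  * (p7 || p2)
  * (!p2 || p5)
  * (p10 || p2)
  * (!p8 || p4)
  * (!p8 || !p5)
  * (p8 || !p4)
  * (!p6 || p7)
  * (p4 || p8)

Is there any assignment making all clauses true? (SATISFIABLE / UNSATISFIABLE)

p4 = True:
  propagation gives p5=True, p9=False, p2=True, p7=False; an empty clause results — contradiction.
p4 = False:
  propagation gives p6=True, p7=False; an empty clause results — contradiction.
Every branch closes, so no satisfying assignment exists.

UNSATISFIABLE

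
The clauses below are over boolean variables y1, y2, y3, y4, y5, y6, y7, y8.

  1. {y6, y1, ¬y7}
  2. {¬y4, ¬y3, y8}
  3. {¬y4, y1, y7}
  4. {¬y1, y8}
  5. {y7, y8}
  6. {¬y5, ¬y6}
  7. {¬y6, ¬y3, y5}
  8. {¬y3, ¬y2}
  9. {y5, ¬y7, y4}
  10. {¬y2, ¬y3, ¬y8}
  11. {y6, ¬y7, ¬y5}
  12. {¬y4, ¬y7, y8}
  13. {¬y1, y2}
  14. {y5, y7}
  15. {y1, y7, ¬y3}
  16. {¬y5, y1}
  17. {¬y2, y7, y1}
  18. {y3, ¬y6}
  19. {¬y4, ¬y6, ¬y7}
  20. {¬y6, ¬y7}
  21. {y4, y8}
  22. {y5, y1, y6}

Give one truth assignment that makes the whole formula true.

y1 = True  y2 = True  y3 = False  y4 = True  y5 = False  y6 = False  y7 = True  y8 = True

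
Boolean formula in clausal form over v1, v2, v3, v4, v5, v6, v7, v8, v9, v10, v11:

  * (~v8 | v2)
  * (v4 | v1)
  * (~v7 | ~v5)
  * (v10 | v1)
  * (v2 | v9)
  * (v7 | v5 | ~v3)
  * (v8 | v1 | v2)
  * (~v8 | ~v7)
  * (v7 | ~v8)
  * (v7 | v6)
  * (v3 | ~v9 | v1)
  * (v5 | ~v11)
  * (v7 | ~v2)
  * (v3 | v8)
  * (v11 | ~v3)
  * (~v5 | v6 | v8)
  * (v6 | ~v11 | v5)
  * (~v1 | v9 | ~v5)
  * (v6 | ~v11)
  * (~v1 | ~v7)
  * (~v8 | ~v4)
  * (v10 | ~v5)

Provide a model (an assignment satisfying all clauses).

v1=T, v2=F, v3=T, v4=T, v5=T, v6=T, v7=F, v8=F, v9=T, v10=T, v11=T

v6 occurs only positively in the remaining clauses — set v6 = True.
Pure literal: v10 appears only positively; assign v10 = True.
Branch on v1: take v1 = True.
  then v7 is forced to False.
  then v8 is forced to False.
  then v2 is forced to False.
  then v9 is forced to True.
  then v3 is forced to True.
  then v5 is forced to True.
  then v11 is forced to True.
v4 is now unconstrained; take v4 = True.
Every clause has at least one true literal under this assignment.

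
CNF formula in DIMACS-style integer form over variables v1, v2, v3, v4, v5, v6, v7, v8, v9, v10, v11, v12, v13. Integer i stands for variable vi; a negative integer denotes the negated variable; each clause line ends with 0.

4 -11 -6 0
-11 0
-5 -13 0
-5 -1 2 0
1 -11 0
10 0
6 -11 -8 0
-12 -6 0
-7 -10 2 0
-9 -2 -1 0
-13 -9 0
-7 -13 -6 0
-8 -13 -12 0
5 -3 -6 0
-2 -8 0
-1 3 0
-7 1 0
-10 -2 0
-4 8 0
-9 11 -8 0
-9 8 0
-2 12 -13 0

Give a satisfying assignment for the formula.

v1=False  v2=False  v3=False  v4=False  v5=False  v6=False  v7=False  v8=True  v9=False  v10=True  v11=False  v12=True  v13=False

Check each clause:
  1. (¬v11 ∨ v4 ∨ ¬v6) — ¬v6 is true.
  2. (¬v11) — ¬v11 is true.
  3. (¬v5 ∨ ¬v13) — ¬v5 is true.
  4. (v2 ∨ ¬v1 ∨ ¬v5) — ¬v5 is true.
  5. (¬v11 ∨ v1) — ¬v11 is true.
  6. (v10) — v10 is true.
  7. (¬v11 ∨ ¬v8 ∨ v6) — ¬v11 is true.
  8. (¬v6 ∨ ¬v12) — ¬v6 is true.
  9. (¬v7 ∨ v2 ∨ ¬v10) — ¬v7 is true.
  10. (¬v1 ∨ ¬v9 ∨ ¬v2) — ¬v1 is true.
  11. (¬v9 ∨ ¬v13) — ¬v13 is true.
  12. (¬v13 ∨ ¬v7 ∨ ¬v6) — ¬v7 is true.
  13. (¬v12 ∨ ¬v8 ∨ ¬v13) — ¬v13 is true.
  14. (¬v6 ∨ v5 ∨ ¬v3) — ¬v3 is true.
  15. (¬v8 ∨ ¬v2) — ¬v2 is true.
  16. (v3 ∨ ¬v1) — ¬v1 is true.
  17. (¬v7 ∨ v1) — ¬v7 is true.
  18. (¬v10 ∨ ¬v2) — ¬v2 is true.
  19. (¬v4 ∨ v8) — v8 is true.
  20. (v11 ∨ ¬v8 ∨ ¬v9) — ¬v9 is true.
  21. (¬v9 ∨ v8) — v8 is true.
  22. (¬v13 ∨ v12 ∨ ¬v2) — ¬v13 is true.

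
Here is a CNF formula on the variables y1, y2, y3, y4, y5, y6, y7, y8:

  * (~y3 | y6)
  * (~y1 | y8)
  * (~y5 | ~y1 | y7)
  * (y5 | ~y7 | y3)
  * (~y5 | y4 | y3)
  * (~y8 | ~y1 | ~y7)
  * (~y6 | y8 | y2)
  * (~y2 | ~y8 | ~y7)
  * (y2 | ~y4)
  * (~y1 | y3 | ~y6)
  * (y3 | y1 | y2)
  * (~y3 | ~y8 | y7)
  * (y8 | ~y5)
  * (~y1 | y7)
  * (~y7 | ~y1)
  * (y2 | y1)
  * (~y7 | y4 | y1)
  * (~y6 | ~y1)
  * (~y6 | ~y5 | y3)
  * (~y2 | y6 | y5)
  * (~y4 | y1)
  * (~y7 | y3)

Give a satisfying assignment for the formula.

y1=F  y2=T  y3=T  y4=F  y5=F  y6=T  y7=F  y8=F

Try y1 = False.
  then y2 is forced to True.
  then y4 is forced to False.
  then y7 is forced to False.
Set y3 = True and propagate.
  then y6 is forced to True.
  then y8 is forced to False.
  then y5 is forced to False.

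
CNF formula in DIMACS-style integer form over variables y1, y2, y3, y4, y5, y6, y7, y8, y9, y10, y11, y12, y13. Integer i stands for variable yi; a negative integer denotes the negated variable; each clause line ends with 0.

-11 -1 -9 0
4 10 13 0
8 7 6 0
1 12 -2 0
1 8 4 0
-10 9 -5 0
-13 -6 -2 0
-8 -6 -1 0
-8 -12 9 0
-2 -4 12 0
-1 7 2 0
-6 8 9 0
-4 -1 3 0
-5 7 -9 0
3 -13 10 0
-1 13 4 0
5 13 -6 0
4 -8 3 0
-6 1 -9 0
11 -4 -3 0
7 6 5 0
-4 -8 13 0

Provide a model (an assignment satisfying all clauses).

y1=0  y2=0  y3=1  y4=1  y5=1  y6=0  y7=1  y8=0  y9=0  y10=0  y11=1  y12=1  y13=0

y7 occurs only positively in the remaining clauses — set y7 = True.
Branch on y1: take y1 = False.
Try y2 = False.
Try y3 = True.
The remaining clauses are satisfied by y4 = True, y5 = True, y6 = False, y8 = False, y9 = False, y10 = False, y11 = True, y12 = True, y13 = False.
Every clause has at least one true literal under this assignment.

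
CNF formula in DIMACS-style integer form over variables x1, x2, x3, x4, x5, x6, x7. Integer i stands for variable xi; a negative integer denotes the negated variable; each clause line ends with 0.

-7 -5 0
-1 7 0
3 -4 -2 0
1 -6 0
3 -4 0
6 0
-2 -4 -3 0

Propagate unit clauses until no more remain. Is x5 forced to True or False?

False

(x6) is a unit clause: x6 = True.
(~x6 \/ x1): since x6 = True, the clause reduces to (x1). x1 = True.
(x7 \/ ~x1): since x1 = True, the clause reduces to (x7). x7 = True.
In (~x7 \/ ~x5), ~x7 is now false; ~x5 must hold, so x5 = False.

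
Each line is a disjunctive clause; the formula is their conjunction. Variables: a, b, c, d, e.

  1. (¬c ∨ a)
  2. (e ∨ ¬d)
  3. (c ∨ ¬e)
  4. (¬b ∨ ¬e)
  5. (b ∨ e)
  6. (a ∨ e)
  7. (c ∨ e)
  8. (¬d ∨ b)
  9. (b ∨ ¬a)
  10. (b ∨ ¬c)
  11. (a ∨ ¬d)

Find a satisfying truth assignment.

a = True  b = True  c = True  d = False  e = False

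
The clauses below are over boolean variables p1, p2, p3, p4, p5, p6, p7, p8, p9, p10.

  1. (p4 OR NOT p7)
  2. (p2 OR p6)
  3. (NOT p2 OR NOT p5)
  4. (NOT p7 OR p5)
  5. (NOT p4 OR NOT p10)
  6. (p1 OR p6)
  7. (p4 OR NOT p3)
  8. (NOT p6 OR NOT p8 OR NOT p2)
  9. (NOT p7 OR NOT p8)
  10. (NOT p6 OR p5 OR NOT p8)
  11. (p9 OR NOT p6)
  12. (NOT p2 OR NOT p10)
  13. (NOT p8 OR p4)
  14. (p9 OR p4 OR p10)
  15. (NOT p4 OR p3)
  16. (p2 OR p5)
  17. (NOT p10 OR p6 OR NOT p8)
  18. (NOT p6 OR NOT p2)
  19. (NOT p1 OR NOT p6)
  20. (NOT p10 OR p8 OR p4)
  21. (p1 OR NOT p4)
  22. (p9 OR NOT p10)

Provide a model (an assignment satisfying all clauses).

p1 = 1, p2 = 1, p3 = 1, p4 = 1, p5 = 0, p6 = 0, p7 = 0, p8 = 1, p9 = 0, p10 = 0

Check each clause:
  1. (p4 OR NOT p7) — NOT p7 is true.
  2. (p6 OR p2) — p2 is true.
  3. (NOT p5 OR NOT p2) — NOT p5 is true.
  4. (p5 OR NOT p7) — NOT p7 is true.
  5. (NOT p10 OR NOT p4) — NOT p10 is true.
  6. (p6 OR p1) — p1 is true.
  7. (p4 OR NOT p3) — p4 is true.
  8. (NOT p2 OR NOT p8 OR NOT p6) — NOT p6 is true.
  9. (NOT p8 OR NOT p7) — NOT p7 is true.
  10. (NOT p8 OR p5 OR NOT p6) — NOT p6 is true.
  11. (NOT p6 OR p9) — NOT p6 is true.
  12. (NOT p10 OR NOT p2) — NOT p10 is true.
  13. (p4 OR NOT p8) — p4 is true.
  14. (p4 OR p9 OR p10) — p4 is true.
  15. (p3 OR NOT p4) — p3 is true.
  16. (p2 OR p5) — p2 is true.
  17. (NOT p8 OR NOT p10 OR p6) — NOT p10 is true.
  18. (NOT p6 OR NOT p2) — NOT p6 is true.
  19. (NOT p1 OR NOT p6) — NOT p6 is true.
  20. (p8 OR p4 OR NOT p10) — p8 is true.
  21. (p1 OR NOT p4) — p1 is true.
  22. (p9 OR NOT p10) — NOT p10 is true.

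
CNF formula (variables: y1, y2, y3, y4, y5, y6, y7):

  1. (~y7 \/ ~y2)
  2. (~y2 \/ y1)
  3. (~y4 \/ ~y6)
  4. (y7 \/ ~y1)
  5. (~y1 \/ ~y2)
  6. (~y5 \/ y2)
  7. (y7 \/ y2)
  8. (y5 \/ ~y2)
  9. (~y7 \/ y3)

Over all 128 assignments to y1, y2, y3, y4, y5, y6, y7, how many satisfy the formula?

6

Satisfying assignments:
  y1=0 y2=0 y3=1 y4=0 y5=0 y6=0 y7=1
  y1=0 y2=0 y3=1 y4=0 y5=0 y6=1 y7=1
  y1=0 y2=0 y3=1 y4=1 y5=0 y6=0 y7=1
  y1=1 y2=0 y3=1 y4=0 y5=0 y6=0 y7=1
  y1=1 y2=0 y3=1 y4=0 y5=0 y6=1 y7=1
  y1=1 y2=0 y3=1 y4=1 y5=0 y6=0 y7=1
Count: 6.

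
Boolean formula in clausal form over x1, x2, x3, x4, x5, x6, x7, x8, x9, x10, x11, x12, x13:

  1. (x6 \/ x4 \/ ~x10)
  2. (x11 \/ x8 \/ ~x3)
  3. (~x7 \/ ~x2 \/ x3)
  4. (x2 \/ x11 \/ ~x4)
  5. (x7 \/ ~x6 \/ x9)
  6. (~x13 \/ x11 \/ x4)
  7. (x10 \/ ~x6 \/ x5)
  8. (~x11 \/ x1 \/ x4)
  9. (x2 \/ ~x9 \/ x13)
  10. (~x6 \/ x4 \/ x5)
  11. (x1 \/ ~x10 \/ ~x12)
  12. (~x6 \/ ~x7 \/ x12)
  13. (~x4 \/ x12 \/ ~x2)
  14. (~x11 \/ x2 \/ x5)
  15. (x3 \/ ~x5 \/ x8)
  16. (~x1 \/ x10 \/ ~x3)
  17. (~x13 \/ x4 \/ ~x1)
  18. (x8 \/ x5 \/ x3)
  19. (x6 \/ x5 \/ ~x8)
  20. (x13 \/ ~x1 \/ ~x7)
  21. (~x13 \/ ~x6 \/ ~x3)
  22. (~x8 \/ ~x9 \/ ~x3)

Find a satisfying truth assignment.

x1=True, x2=False, x3=False, x4=True, x5=True, x6=False, x7=False, x8=True, x9=True, x10=False, x11=True, x12=False, x13=True

Check each clause:
  1. (x6 \/ ~x10 \/ x4) — x4 is true.
  2. (x11 \/ x8 \/ ~x3) — x8 is true.
  3. (~x7 \/ ~x2 \/ x3) — ~x7 is true.
  4. (x2 \/ x11 \/ ~x4) — x11 is true.
  5. (x9 \/ ~x6 \/ x7) — x9 is true.
  6. (x4 \/ ~x13 \/ x11) — x11 is true.
  7. (x5 \/ x10 \/ ~x6) — ~x6 is true.
  8. (~x11 \/ x4 \/ x1) — x1 is true.
  9. (~x9 \/ x2 \/ x13) — x13 is true.
  10. (x5 \/ x4 \/ ~x6) — ~x6 is true.
  11. (~x12 \/ ~x10 \/ x1) — x1 is true.
  12. (x12 \/ ~x7 \/ ~x6) — ~x7 is true.
  13. (x12 \/ ~x2 \/ ~x4) — ~x2 is true.
  14. (x2 \/ x5 \/ ~x11) — x5 is true.
  15. (~x5 \/ x8 \/ x3) — x8 is true.
  16. (~x1 \/ ~x3 \/ x10) — ~x3 is true.
  17. (x4 \/ ~x1 \/ ~x13) — x4 is true.
  18. (x5 \/ x3 \/ x8) — x8 is true.
  19. (x5 \/ x6 \/ ~x8) — x5 is true.
  20. (~x1 \/ ~x7 \/ x13) — ~x7 is true.
  21. (~x3 \/ ~x13 \/ ~x6) — ~x6 is true.
  22. (~x9 \/ ~x8 \/ ~x3) — ~x3 is true.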